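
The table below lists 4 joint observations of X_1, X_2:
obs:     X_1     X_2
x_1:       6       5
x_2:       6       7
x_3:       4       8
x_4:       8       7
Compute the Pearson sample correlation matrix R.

Step 1 — column means:
  mean(X_1) = (6 + 6 + 4 + 8) / 4 = 24/4 = 6
  mean(X_2) = (5 + 7 + 8 + 7) / 4 = 27/4 = 6.75

Step 2 — sample variances and covariances s[i,j] = (1/(n-1)) · Σ_k (x_{k,i} - mean_i) · (x_{k,j} - mean_j), with n-1 = 3:
  s[X_1,X_1] = ((0)·(0) + (0)·(0) + (-2)·(-2) + (2)·(2)) / 3 = 8/3 = 2.6667
  s[X_1,X_2] = ((0)·(-1.75) + (0)·(0.25) + (-2)·(1.25) + (2)·(0.25)) / 3 = -2/3 = -0.6667
  s[X_2,X_2] = ((-1.75)·(-1.75) + (0.25)·(0.25) + (1.25)·(1.25) + (0.25)·(0.25)) / 3 = 4.75/3 = 1.5833
  Sample standard deviations s_i = √(s[i,i]):
  s(X_1) = √(2.6667) = 1.633
  s(X_2) = √(1.5833) = 1.2583

Step 3 — r_{ij} = s_{ij} / (s_i · s_j):
  r[X_1,X_1] = 1 (diagonal).
  r[X_1,X_2] = -0.6667 / (1.633 · 1.2583) = -0.6667 / 2.0548 = -0.3244
  r[X_2,X_2] = 1 (diagonal).

R is symmetric with unit diagonal. Assembling:

R = [[1, -0.3244],
 [-0.3244, 1]]


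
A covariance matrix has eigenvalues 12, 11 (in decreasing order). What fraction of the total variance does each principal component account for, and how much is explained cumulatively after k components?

Step 1 — total variance = trace(Sigma) = Σ λ_i = 12 + 11 = 23.

Step 2 — fraction explained by component i = λ_i / Σ λ:
  PC1: 12/23 = 0.5217
  PC2: 11/23 = 0.4783

Step 3 — cumulative fraction after k components = (λ_1 + ... + λ_k) / Σ λ:
  k = 1: 12/23 = 0.5217
  k = 2: (12 + 11)/23 = 23/23 = 1

Summary (fraction, with percent):

explained: PC1 0.5217 (52.17%), PC2 0.4783 (47.83%);  cumulative: 0.5217, 1


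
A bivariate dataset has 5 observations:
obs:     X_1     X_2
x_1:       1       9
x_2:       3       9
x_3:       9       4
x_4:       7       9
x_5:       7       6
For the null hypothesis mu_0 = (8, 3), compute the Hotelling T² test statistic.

Step 1 — sample mean vector:
  mean(X_1) = (1 + 3 + 9 + 7 + 7) / 5 = 27/5 = 5.4
  mean(X_2) = (9 + 9 + 4 + 9 + 6) / 5 = 37/5 = 7.4
  x̄ = (5.4, 7.4),  deviation x̄ - mu_0 = (5.4, 7.4) - (8, 3) = (-2.6, 4.4).

Step 2 — sample covariance matrix, S[i,j] = (1/(n-1)) · Σ_k (x_{k,i} - mean_i) · (x_{k,j} - mean_j), divisor n-1 = 4:
  S[X_1,X_1] = ((-4.4)·(-4.4) + (-2.4)·(-2.4) + (3.6)·(3.6) + (1.6)·(1.6) + (1.6)·(1.6)) / 4 = 43.2/4 = 10.8
  S[X_1,X_2] = ((-4.4)·(1.6) + (-2.4)·(1.6) + (3.6)·(-3.4) + (1.6)·(1.6) + (1.6)·(-1.4)) / 4 = -22.8/4 = -5.7
  S[X_2,X_2] = ((1.6)·(1.6) + (1.6)·(1.6) + (-3.4)·(-3.4) + (1.6)·(1.6) + (-1.4)·(-1.4)) / 4 = 21.2/4 = 5.3
  S = [[10.8, -5.7],
 [-5.7, 5.3]].

Step 3 — invert S. det(S) = 10.8·5.3 - (-5.7)² = 24.75.
  S^{-1} = (1/det) · [[d, -b], [-b, a]] = [[0.2141, 0.2303],
 [0.2303, 0.4364]].

Step 4 — quadratic form (x̄ - mu_0)^T · S^{-1} · (x̄ - mu_0):
  S^{-1} · (x̄ - mu_0) = (0.4566, 1.3212),
  (x̄ - mu_0)^T · [...] = (-2.6)·(0.4566) + (4.4)·(1.3212) = 4.6263.

Step 5 — scale by n: T² = 5 · 4.6263 = 23.1313.

T² ≈ 23.1313


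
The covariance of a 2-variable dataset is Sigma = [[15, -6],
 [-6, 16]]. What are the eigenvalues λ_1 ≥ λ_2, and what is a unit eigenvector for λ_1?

Step 1 — characteristic polynomial of 2×2 Sigma:
  det(Sigma - λI) = λ² - trace · λ + det = 0.
  trace = 15 + 16 = 31, det = 15·16 - (-6)² = 204.
Step 2 — discriminant:
  Δ = trace² - 4·det = 961 - 816 = 145.
Step 3 — eigenvalues:
  λ = (trace ± √Δ)/2 = (31 ± 12.0416)/2,
  λ_1 = 21.5208,  λ_2 = 9.4792.

Step 4 — unit eigenvector for λ_1: solve (Sigma - λ_1 I)v = 0. First row:
  (15 - 21.5208)·v_x + (-6)·v_y = 0, i.e. (-6.5208)·v_x + (-6)·v_y = 0,
  so v ∝ (b, λ_1 - a) = (-6, 6.5208); multiply by -1 so the first entry is positive: u = (6, -6.5208).
  ||u|| = √((6)² + (-6.5208)²) = √(78.5208) ≈ 8.8612,
  v_1 = u/||u|| ≈ (0.6771, -0.7359) (||v_1|| = 1).

λ_1 = 21.5208,  λ_2 = 9.4792;  v_1 ≈ (0.6771, -0.7359)


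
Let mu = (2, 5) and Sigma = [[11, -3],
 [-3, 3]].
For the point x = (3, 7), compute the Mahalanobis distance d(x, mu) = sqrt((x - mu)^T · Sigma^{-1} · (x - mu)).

Step 1 — centre the observation: (x - mu) = (1, 2).

Step 2 — invert Sigma. det(Sigma) = 11·3 - (-3)² = 24.
  Sigma^{-1} = (1/det) · [[d, -b], [-b, a]] = [[0.125, 0.125],
 [0.125, 0.4583]].

Step 3 — form the quadratic (x - mu)^T · Sigma^{-1} · (x - mu):
  Sigma^{-1} · (x - mu) = (0.375, 1.0417).
  (x - mu)^T · [Sigma^{-1} · (x - mu)] = (1)·(0.375) + (2)·(1.0417) = 2.4583.

Step 4 — take square root: d = √(2.4583) ≈ 1.5679.

d(x, mu) = √(2.4583) ≈ 1.5679


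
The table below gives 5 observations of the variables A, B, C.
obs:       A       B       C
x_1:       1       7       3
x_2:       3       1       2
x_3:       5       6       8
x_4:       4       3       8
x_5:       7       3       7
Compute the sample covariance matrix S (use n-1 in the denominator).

Step 1 — column means:
  mean(A) = (1 + 3 + 5 + 4 + 7) / 5 = 20/5 = 4
  mean(B) = (7 + 1 + 6 + 3 + 3) / 5 = 20/5 = 4
  mean(C) = (3 + 2 + 8 + 8 + 7) / 5 = 28/5 = 5.6

Step 2 — sample covariance S[i,j] = (1/(n-1)) · Σ_k (x_{k,i} - mean_i) · (x_{k,j} - mean_j), with n-1 = 4.
  S[A,A] = ((-3)·(-3) + (-1)·(-1) + (1)·(1) + (0)·(0) + (3)·(3)) / 4 = 20/4 = 5
  S[A,B] = ((-3)·(3) + (-1)·(-3) + (1)·(2) + (0)·(-1) + (3)·(-1)) / 4 = -7/4 = -1.75
  S[A,C] = ((-3)·(-2.6) + (-1)·(-3.6) + (1)·(2.4) + (0)·(2.4) + (3)·(1.4)) / 4 = 18/4 = 4.5
  S[B,B] = ((3)·(3) + (-3)·(-3) + (2)·(2) + (-1)·(-1) + (-1)·(-1)) / 4 = 24/4 = 6
  S[B,C] = ((3)·(-2.6) + (-3)·(-3.6) + (2)·(2.4) + (-1)·(2.4) + (-1)·(1.4)) / 4 = 4/4 = 1
  S[C,C] = ((-2.6)·(-2.6) + (-3.6)·(-3.6) + (2.4)·(2.4) + (2.4)·(2.4) + (1.4)·(1.4)) / 4 = 33.2/4 = 8.3

S is symmetric (S[j,i] = S[i,j]). Assembling:

S = [[5, -1.75, 4.5],
 [-1.75, 6, 1],
 [4.5, 1, 8.3]]


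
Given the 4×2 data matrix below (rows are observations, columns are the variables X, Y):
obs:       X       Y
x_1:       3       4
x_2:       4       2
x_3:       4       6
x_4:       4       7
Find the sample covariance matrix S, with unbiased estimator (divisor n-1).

Step 1 — column means:
  mean(X) = (3 + 4 + 4 + 4) / 4 = 15/4 = 3.75
  mean(Y) = (4 + 2 + 6 + 7) / 4 = 19/4 = 4.75

Step 2 — sample covariance S[i,j] = (1/(n-1)) · Σ_k (x_{k,i} - mean_i) · (x_{k,j} - mean_j), with n-1 = 3.
  S[X,X] = ((-0.75)·(-0.75) + (0.25)·(0.25) + (0.25)·(0.25) + (0.25)·(0.25)) / 3 = 0.75/3 = 0.25
  S[X,Y] = ((-0.75)·(-0.75) + (0.25)·(-2.75) + (0.25)·(1.25) + (0.25)·(2.25)) / 3 = 0.75/3 = 0.25
  S[Y,Y] = ((-0.75)·(-0.75) + (-2.75)·(-2.75) + (1.25)·(1.25) + (2.25)·(2.25)) / 3 = 14.75/3 = 4.9167

S is symmetric (S[j,i] = S[i,j]). Assembling:

S = [[0.25, 0.25],
 [0.25, 4.9167]]


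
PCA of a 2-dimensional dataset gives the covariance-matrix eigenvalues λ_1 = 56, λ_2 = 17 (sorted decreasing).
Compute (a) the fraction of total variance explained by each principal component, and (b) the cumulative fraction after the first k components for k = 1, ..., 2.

Step 1 — total variance = trace(Sigma) = Σ λ_i = 56 + 17 = 73.

Step 2 — fraction explained by component i = λ_i / Σ λ:
  PC1: 56/73 = 0.7671
  PC2: 17/73 = 0.2329

Step 3 — cumulative fraction after k components = (λ_1 + ... + λ_k) / Σ λ:
  k = 1: 56/73 = 0.7671
  k = 2: (56 + 17)/73 = 73/73 = 1

Summary (fraction, with percent):

explained: PC1 0.7671 (76.71%), PC2 0.2329 (23.29%);  cumulative: 0.7671, 1


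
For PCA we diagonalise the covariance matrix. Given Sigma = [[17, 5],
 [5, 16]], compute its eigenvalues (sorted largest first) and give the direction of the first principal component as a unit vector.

Step 1 — characteristic polynomial of 2×2 Sigma:
  det(Sigma - λI) = λ² - trace · λ + det = 0.
  trace = 17 + 16 = 33, det = 17·16 - (5)² = 247.
Step 2 — discriminant:
  Δ = trace² - 4·det = 1089 - 988 = 101.
Step 3 — eigenvalues:
  λ = (trace ± √Δ)/2 = (33 ± 10.0499)/2,
  λ_1 = 21.5249,  λ_2 = 11.4751.

Step 4 — unit eigenvector for λ_1: solve (Sigma - λ_1 I)v = 0. First row:
  (17 - 21.5249)·v_x + (5)·v_y = 0, i.e. (-4.5249)·v_x + (5)·v_y = 0,
  so v ∝ (b, λ_1 - a) = (5, 4.5249) = u.
  ||u|| = √((5)² + (4.5249)²) = √(45.4751) ≈ 6.7435,
  v_1 = u/||u|| ≈ (0.7415, 0.671) (||v_1|| = 1).

λ_1 = 21.5249,  λ_2 = 11.4751;  v_1 ≈ (0.7415, 0.671)


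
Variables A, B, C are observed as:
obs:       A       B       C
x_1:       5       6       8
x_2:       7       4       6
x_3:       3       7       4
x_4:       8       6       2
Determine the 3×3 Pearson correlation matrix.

Step 1 — column means:
  mean(A) = (5 + 7 + 3 + 8) / 4 = 23/4 = 5.75
  mean(B) = (6 + 4 + 7 + 6) / 4 = 23/4 = 5.75
  mean(C) = (8 + 6 + 4 + 2) / 4 = 20/4 = 5

Step 2 — sample variances and covariances s[i,j] = (1/(n-1)) · Σ_k (x_{k,i} - mean_i) · (x_{k,j} - mean_j), with n-1 = 3:
  s[A,A] = ((-0.75)·(-0.75) + (1.25)·(1.25) + (-2.75)·(-2.75) + (2.25)·(2.25)) / 3 = 14.75/3 = 4.9167
  s[A,B] = ((-0.75)·(0.25) + (1.25)·(-1.75) + (-2.75)·(1.25) + (2.25)·(0.25)) / 3 = -5.25/3 = -1.75
  s[A,C] = ((-0.75)·(3) + (1.25)·(1) + (-2.75)·(-1) + (2.25)·(-3)) / 3 = -5/3 = -1.6667
  s[B,B] = ((0.25)·(0.25) + (-1.75)·(-1.75) + (1.25)·(1.25) + (0.25)·(0.25)) / 3 = 4.75/3 = 1.5833
  s[B,C] = ((0.25)·(3) + (-1.75)·(1) + (1.25)·(-1) + (0.25)·(-3)) / 3 = -3/3 = -1
  s[C,C] = ((3)·(3) + (1)·(1) + (-1)·(-1) + (-3)·(-3)) / 3 = 20/3 = 6.6667
  Sample standard deviations s_i = √(s[i,i]):
  s(A) = √(4.9167) = 2.2174
  s(B) = √(1.5833) = 1.2583
  s(C) = √(6.6667) = 2.582

Step 3 — r_{ij} = s_{ij} / (s_i · s_j):
  r[A,A] = 1 (diagonal).
  r[A,B] = -1.75 / (2.2174 · 1.2583) = -1.75 / 2.7901 = -0.6272
  r[A,C] = -1.6667 / (2.2174 · 2.582) = -1.6667 / 5.7252 = -0.2911
  r[B,B] = 1 (diagonal).
  r[B,C] = -1 / (1.2583 · 2.582) = -1 / 3.2489 = -0.3078
  r[C,C] = 1 (diagonal).

R is symmetric with unit diagonal. Assembling:

R = [[1, -0.6272, -0.2911],
 [-0.6272, 1, -0.3078],
 [-0.2911, -0.3078, 1]]


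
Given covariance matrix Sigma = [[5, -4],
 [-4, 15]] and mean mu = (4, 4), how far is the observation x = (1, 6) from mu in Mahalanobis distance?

Step 1 — centre the observation: (x - mu) = (-3, 2).

Step 2 — invert Sigma. det(Sigma) = 5·15 - (-4)² = 59.
  Sigma^{-1} = (1/det) · [[d, -b], [-b, a]] = [[0.2542, 0.0678],
 [0.0678, 0.0847]].

Step 3 — form the quadratic (x - mu)^T · Sigma^{-1} · (x - mu):
  Sigma^{-1} · (x - mu) = (-0.6271, -0.0339).
  (x - mu)^T · [Sigma^{-1} · (x - mu)] = (-3)·(-0.6271) + (2)·(-0.0339) = 1.8136.

Step 4 — take square root: d = √(1.8136) ≈ 1.3467.

d(x, mu) = √(1.8136) ≈ 1.3467


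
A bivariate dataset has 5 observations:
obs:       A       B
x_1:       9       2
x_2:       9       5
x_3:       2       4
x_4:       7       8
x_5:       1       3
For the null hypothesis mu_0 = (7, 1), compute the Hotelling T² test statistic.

Step 1 — sample mean vector:
  mean(A) = (9 + 9 + 2 + 7 + 1) / 5 = 28/5 = 5.6
  mean(B) = (2 + 5 + 4 + 8 + 3) / 5 = 22/5 = 4.4
  x̄ = (5.6, 4.4),  deviation x̄ - mu_0 = (5.6, 4.4) - (7, 1) = (-1.4, 3.4).

Step 2 — sample covariance matrix, S[i,j] = (1/(n-1)) · Σ_k (x_{k,i} - mean_i) · (x_{k,j} - mean_j), divisor n-1 = 4:
  S[A,A] = ((3.4)·(3.4) + (3.4)·(3.4) + (-3.6)·(-3.6) + (1.4)·(1.4) + (-4.6)·(-4.6)) / 4 = 59.2/4 = 14.8
  S[A,B] = ((3.4)·(-2.4) + (3.4)·(0.6) + (-3.6)·(-0.4) + (1.4)·(3.6) + (-4.6)·(-1.4)) / 4 = 6.8/4 = 1.7
  S[B,B] = ((-2.4)·(-2.4) + (0.6)·(0.6) + (-0.4)·(-0.4) + (3.6)·(3.6) + (-1.4)·(-1.4)) / 4 = 21.2/4 = 5.3
  S = [[14.8, 1.7],
 [1.7, 5.3]].

Step 3 — invert S. det(S) = 14.8·5.3 - (1.7)² = 75.55.
  S^{-1} = (1/det) · [[d, -b], [-b, a]] = [[0.0702, -0.0225],
 [-0.0225, 0.1959]].

Step 4 — quadratic form (x̄ - mu_0)^T · S^{-1} · (x̄ - mu_0):
  S^{-1} · (x̄ - mu_0) = (-0.1747, 0.6976),
  (x̄ - mu_0)^T · [...] = (-1.4)·(-0.1747) + (3.4)·(0.6976) = 2.6163.

Step 5 — scale by n: T² = 5 · 2.6163 = 13.0814.

T² ≈ 13.0814


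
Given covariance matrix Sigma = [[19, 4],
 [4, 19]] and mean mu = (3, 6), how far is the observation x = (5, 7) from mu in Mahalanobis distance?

Step 1 — centre the observation: (x - mu) = (2, 1).

Step 2 — invert Sigma. det(Sigma) = 19·19 - (4)² = 345.
  Sigma^{-1} = (1/det) · [[d, -b], [-b, a]] = [[0.0551, -0.0116],
 [-0.0116, 0.0551]].

Step 3 — form the quadratic (x - mu)^T · Sigma^{-1} · (x - mu):
  Sigma^{-1} · (x - mu) = (0.0986, 0.0319).
  (x - mu)^T · [Sigma^{-1} · (x - mu)] = (2)·(0.0986) + (1)·(0.0319) = 0.229.

Step 4 — take square root: d = √(0.229) ≈ 0.4785.

d(x, mu) = √(0.229) ≈ 0.4785


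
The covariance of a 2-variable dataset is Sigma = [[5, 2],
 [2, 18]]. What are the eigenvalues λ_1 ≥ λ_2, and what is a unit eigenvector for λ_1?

Step 1 — characteristic polynomial of 2×2 Sigma:
  det(Sigma - λI) = λ² - trace · λ + det = 0.
  trace = 5 + 18 = 23, det = 5·18 - (2)² = 86.
Step 2 — discriminant:
  Δ = trace² - 4·det = 529 - 344 = 185.
Step 3 — eigenvalues:
  λ = (trace ± √Δ)/2 = (23 ± 13.6015)/2,
  λ_1 = 18.3007,  λ_2 = 4.6993.

Step 4 — unit eigenvector for λ_1: solve (Sigma - λ_1 I)v = 0. First row:
  (5 - 18.3007)·v_x + (2)·v_y = 0, i.e. (-13.3007)·v_x + (2)·v_y = 0,
  so v ∝ (b, λ_1 - a) = (2, 13.3007) = u.
  ||u|| = √((2)² + (13.3007)²) = √(180.9096) ≈ 13.4503,
  v_1 = u/||u|| ≈ (0.1487, 0.9889) (||v_1|| = 1).

λ_1 = 18.3007,  λ_2 = 4.6993;  v_1 ≈ (0.1487, 0.9889)


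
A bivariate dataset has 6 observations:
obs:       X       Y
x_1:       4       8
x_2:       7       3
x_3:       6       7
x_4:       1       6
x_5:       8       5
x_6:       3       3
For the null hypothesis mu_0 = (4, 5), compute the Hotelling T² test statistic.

Step 1 — sample mean vector:
  mean(X) = (4 + 7 + 6 + 1 + 8 + 3) / 6 = 29/6 = 4.8333
  mean(Y) = (8 + 3 + 7 + 6 + 5 + 3) / 6 = 32/6 = 5.3333
  x̄ = (4.8333, 5.3333),  deviation x̄ - mu_0 = (4.8333, 5.3333) - (4, 5) = (0.8333, 0.3333).

Step 2 — sample covariance matrix, S[i,j] = (1/(n-1)) · Σ_k (x_{k,i} - mean_i) · (x_{k,j} - mean_j), divisor n-1 = 5:
  S[X,X] = ((-0.8333)·(-0.8333) + (2.1667)·(2.1667) + (1.1667)·(1.1667) + (-3.8333)·(-3.8333) + (3.1667)·(3.1667) + (-1.8333)·(-1.8333)) / 5 = 34.8333/5 = 6.9667
  S[X,Y] = ((-0.8333)·(2.6667) + (2.1667)·(-2.3333) + (1.1667)·(1.6667) + (-3.8333)·(0.6667) + (3.1667)·(-0.3333) + (-1.8333)·(-2.3333)) / 5 = -4.6667/5 = -0.9333
  S[Y,Y] = ((2.6667)·(2.6667) + (-2.3333)·(-2.3333) + (1.6667)·(1.6667) + (0.6667)·(0.6667) + (-0.3333)·(-0.3333) + (-2.3333)·(-2.3333)) / 5 = 21.3333/5 = 4.2667
  S = [[6.9667, -0.9333],
 [-0.9333, 4.2667]].

Step 3 — invert S. det(S) = 6.9667·4.2667 - (-0.9333)² = 28.8533.
  S^{-1} = (1/det) · [[d, -b], [-b, a]] = [[0.1479, 0.0323],
 [0.0323, 0.2415]].

Step 4 — quadratic form (x̄ - mu_0)^T · S^{-1} · (x̄ - mu_0):
  S^{-1} · (x̄ - mu_0) = (0.134, 0.1074),
  (x̄ - mu_0)^T · [...] = (0.8333)·(0.134) + (0.3333)·(0.1074) = 0.1475.

Step 5 — scale by n: T² = 6 · 0.1475 = 0.8849.

T² ≈ 0.8849


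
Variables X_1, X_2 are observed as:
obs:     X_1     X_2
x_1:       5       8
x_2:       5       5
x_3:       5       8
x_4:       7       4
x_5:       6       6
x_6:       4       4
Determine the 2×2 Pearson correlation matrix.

Step 1 — column means:
  mean(X_1) = (5 + 5 + 5 + 7 + 6 + 4) / 6 = 32/6 = 5.3333
  mean(X_2) = (8 + 5 + 8 + 4 + 6 + 4) / 6 = 35/6 = 5.8333

Step 2 — sample variances and covariances s[i,j] = (1/(n-1)) · Σ_k (x_{k,i} - mean_i) · (x_{k,j} - mean_j), with n-1 = 5:
  s[X_1,X_1] = ((-0.3333)·(-0.3333) + (-0.3333)·(-0.3333) + (-0.3333)·(-0.3333) + (1.6667)·(1.6667) + (0.6667)·(0.6667) + (-1.3333)·(-1.3333)) / 5 = 5.3333/5 = 1.0667
  s[X_1,X_2] = ((-0.3333)·(2.1667) + (-0.3333)·(-0.8333) + (-0.3333)·(2.1667) + (1.6667)·(-1.8333) + (0.6667)·(0.1667) + (-1.3333)·(-1.8333)) / 5 = -1.6667/5 = -0.3333
  s[X_2,X_2] = ((2.1667)·(2.1667) + (-0.8333)·(-0.8333) + (2.1667)·(2.1667) + (-1.8333)·(-1.8333) + (0.1667)·(0.1667) + (-1.8333)·(-1.8333)) / 5 = 16.8333/5 = 3.3667
  Sample standard deviations s_i = √(s[i,i]):
  s(X_1) = √(1.0667) = 1.0328
  s(X_2) = √(3.3667) = 1.8348

Step 3 — r_{ij} = s_{ij} / (s_i · s_j):
  r[X_1,X_1] = 1 (diagonal).
  r[X_1,X_2] = -0.3333 / (1.0328 · 1.8348) = -0.3333 / 1.895 = -0.1759
  r[X_2,X_2] = 1 (diagonal).

R is symmetric with unit diagonal. Assembling:

R = [[1, -0.1759],
 [-0.1759, 1]]


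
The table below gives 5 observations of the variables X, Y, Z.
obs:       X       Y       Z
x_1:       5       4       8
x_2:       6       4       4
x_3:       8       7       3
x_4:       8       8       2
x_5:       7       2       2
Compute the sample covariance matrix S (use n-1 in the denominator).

Step 1 — column means:
  mean(X) = (5 + 6 + 8 + 8 + 7) / 5 = 34/5 = 6.8
  mean(Y) = (4 + 4 + 7 + 8 + 2) / 5 = 25/5 = 5
  mean(Z) = (8 + 4 + 3 + 2 + 2) / 5 = 19/5 = 3.8

Step 2 — sample covariance S[i,j] = (1/(n-1)) · Σ_k (x_{k,i} - mean_i) · (x_{k,j} - mean_j), with n-1 = 4.
  S[X,X] = ((-1.8)·(-1.8) + (-0.8)·(-0.8) + (1.2)·(1.2) + (1.2)·(1.2) + (0.2)·(0.2)) / 4 = 6.8/4 = 1.7
  S[X,Y] = ((-1.8)·(-1) + (-0.8)·(-1) + (1.2)·(2) + (1.2)·(3) + (0.2)·(-3)) / 4 = 8/4 = 2
  S[X,Z] = ((-1.8)·(4.2) + (-0.8)·(0.2) + (1.2)·(-0.8) + (1.2)·(-1.8) + (0.2)·(-1.8)) / 4 = -11.2/4 = -2.8
  S[Y,Y] = ((-1)·(-1) + (-1)·(-1) + (2)·(2) + (3)·(3) + (-3)·(-3)) / 4 = 24/4 = 6
  S[Y,Z] = ((-1)·(4.2) + (-1)·(0.2) + (2)·(-0.8) + (3)·(-1.8) + (-3)·(-1.8)) / 4 = -6/4 = -1.5
  S[Z,Z] = ((4.2)·(4.2) + (0.2)·(0.2) + (-0.8)·(-0.8) + (-1.8)·(-1.8) + (-1.8)·(-1.8)) / 4 = 24.8/4 = 6.2

S is symmetric (S[j,i] = S[i,j]). Assembling:

S = [[1.7, 2, -2.8],
 [2, 6, -1.5],
 [-2.8, -1.5, 6.2]]


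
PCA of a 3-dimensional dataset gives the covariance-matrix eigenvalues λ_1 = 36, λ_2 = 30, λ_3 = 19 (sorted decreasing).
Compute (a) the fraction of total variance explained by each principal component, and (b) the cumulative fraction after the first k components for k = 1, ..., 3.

Step 1 — total variance = trace(Sigma) = Σ λ_i = 36 + 30 + 19 = 85.

Step 2 — fraction explained by component i = λ_i / Σ λ:
  PC1: 36/85 = 0.4235
  PC2: 30/85 = 0.3529
  PC3: 19/85 = 0.2235

Step 3 — cumulative fraction after k components = (λ_1 + ... + λ_k) / Σ λ:
  k = 1: 36/85 = 0.4235
  k = 2: (36 + 30)/85 = 66/85 = 0.7765
  k = 3: (36 + 30 + 19)/85 = 85/85 = 1

Summary (fraction, with percent):

explained: PC1 0.4235 (42.35%), PC2 0.3529 (35.29%), PC3 0.2235 (22.35%);  cumulative: 0.4235, 0.7765, 1


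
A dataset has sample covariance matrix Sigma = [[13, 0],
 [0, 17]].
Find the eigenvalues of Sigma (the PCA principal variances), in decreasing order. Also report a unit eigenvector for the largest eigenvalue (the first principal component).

Step 1 — characteristic polynomial of 2×2 Sigma:
  det(Sigma - λI) = λ² - trace · λ + det = 0.
  trace = 13 + 17 = 30, det = 13·17 - (0)² = 221.
Step 2 — discriminant:
  Δ = trace² - 4·det = 900 - 884 = 16.
Step 3 — eigenvalues:
  λ = (trace ± √Δ)/2 = (30 ± 4)/2,
  λ_1 = 17,  λ_2 = 13.

Step 4 — unit eigenvector for λ_1: Sigma is diagonal, so its eigenvectors are the coordinate axes. λ_1 = 17 is the diagonal entry on the second coordinate axis, hence
  v_1 = (0, 1) (||v_1|| = 1).

λ_1 = 17,  λ_2 = 13;  v_1 ≈ (0, 1)


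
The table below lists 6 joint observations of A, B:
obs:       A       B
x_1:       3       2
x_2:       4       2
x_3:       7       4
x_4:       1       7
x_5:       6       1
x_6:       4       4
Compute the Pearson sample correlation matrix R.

Step 1 — column means:
  mean(A) = (3 + 4 + 7 + 1 + 6 + 4) / 6 = 25/6 = 4.1667
  mean(B) = (2 + 2 + 4 + 7 + 1 + 4) / 6 = 20/6 = 3.3333

Step 2 — sample variances and covariances s[i,j] = (1/(n-1)) · Σ_k (x_{k,i} - mean_i) · (x_{k,j} - mean_j), with n-1 = 5:
  s[A,A] = ((-1.1667)·(-1.1667) + (-0.1667)·(-0.1667) + (2.8333)·(2.8333) + (-3.1667)·(-3.1667) + (1.8333)·(1.8333) + (-0.1667)·(-0.1667)) / 5 = 22.8333/5 = 4.5667
  s[A,B] = ((-1.1667)·(-1.3333) + (-0.1667)·(-1.3333) + (2.8333)·(0.6667) + (-3.1667)·(3.6667) + (1.8333)·(-2.3333) + (-0.1667)·(0.6667)) / 5 = -12.3333/5 = -2.4667
  s[B,B] = ((-1.3333)·(-1.3333) + (-1.3333)·(-1.3333) + (0.6667)·(0.6667) + (3.6667)·(3.6667) + (-2.3333)·(-2.3333) + (0.6667)·(0.6667)) / 5 = 23.3333/5 = 4.6667
  Sample standard deviations s_i = √(s[i,i]):
  s(A) = √(4.5667) = 2.137
  s(B) = √(4.6667) = 2.1602

Step 3 — r_{ij} = s_{ij} / (s_i · s_j):
  r[A,A] = 1 (diagonal).
  r[A,B] = -2.4667 / (2.137 · 2.1602) = -2.4667 / 4.6164 = -0.5343
  r[B,B] = 1 (diagonal).

R is symmetric with unit diagonal. Assembling:

R = [[1, -0.5343],
 [-0.5343, 1]]


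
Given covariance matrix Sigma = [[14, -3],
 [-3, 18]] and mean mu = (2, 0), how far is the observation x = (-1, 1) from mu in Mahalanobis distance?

Step 1 — centre the observation: (x - mu) = (-3, 1).

Step 2 — invert Sigma. det(Sigma) = 14·18 - (-3)² = 243.
  Sigma^{-1} = (1/det) · [[d, -b], [-b, a]] = [[0.0741, 0.0123],
 [0.0123, 0.0576]].

Step 3 — form the quadratic (x - mu)^T · Sigma^{-1} · (x - mu):
  Sigma^{-1} · (x - mu) = (-0.2099, 0.0206).
  (x - mu)^T · [Sigma^{-1} · (x - mu)] = (-3)·(-0.2099) + (1)·(0.0206) = 0.6502.

Step 4 — take square root: d = √(0.6502) ≈ 0.8064.

d(x, mu) = √(0.6502) ≈ 0.8064


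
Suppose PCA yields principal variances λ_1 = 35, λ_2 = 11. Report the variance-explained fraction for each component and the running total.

Step 1 — total variance = trace(Sigma) = Σ λ_i = 35 + 11 = 46.

Step 2 — fraction explained by component i = λ_i / Σ λ:
  PC1: 35/46 = 0.7609
  PC2: 11/46 = 0.2391

Step 3 — cumulative fraction after k components = (λ_1 + ... + λ_k) / Σ λ:
  k = 1: 35/46 = 0.7609
  k = 2: (35 + 11)/46 = 46/46 = 1

Summary (fraction, with percent):

explained: PC1 0.7609 (76.09%), PC2 0.2391 (23.91%);  cumulative: 0.7609, 1


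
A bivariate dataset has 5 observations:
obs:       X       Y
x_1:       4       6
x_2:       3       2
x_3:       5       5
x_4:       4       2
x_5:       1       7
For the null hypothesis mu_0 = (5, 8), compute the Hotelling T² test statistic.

Step 1 — sample mean vector:
  mean(X) = (4 + 3 + 5 + 4 + 1) / 5 = 17/5 = 3.4
  mean(Y) = (6 + 2 + 5 + 2 + 7) / 5 = 22/5 = 4.4
  x̄ = (3.4, 4.4),  deviation x̄ - mu_0 = (3.4, 4.4) - (5, 8) = (-1.6, -3.6).

Step 2 — sample covariance matrix, S[i,j] = (1/(n-1)) · Σ_k (x_{k,i} - mean_i) · (x_{k,j} - mean_j), divisor n-1 = 4:
  S[X,X] = ((0.6)·(0.6) + (-0.4)·(-0.4) + (1.6)·(1.6) + (0.6)·(0.6) + (-2.4)·(-2.4)) / 4 = 9.2/4 = 2.3
  S[X,Y] = ((0.6)·(1.6) + (-0.4)·(-2.4) + (1.6)·(0.6) + (0.6)·(-2.4) + (-2.4)·(2.6)) / 4 = -4.8/4 = -1.2
  S[Y,Y] = ((1.6)·(1.6) + (-2.4)·(-2.4) + (0.6)·(0.6) + (-2.4)·(-2.4) + (2.6)·(2.6)) / 4 = 21.2/4 = 5.3
  S = [[2.3, -1.2],
 [-1.2, 5.3]].

Step 3 — invert S. det(S) = 2.3·5.3 - (-1.2)² = 10.75.
  S^{-1} = (1/det) · [[d, -b], [-b, a]] = [[0.493, 0.1116],
 [0.1116, 0.214]].

Step 4 — quadratic form (x̄ - mu_0)^T · S^{-1} · (x̄ - mu_0):
  S^{-1} · (x̄ - mu_0) = (-1.1907, -0.9488),
  (x̄ - mu_0)^T · [...] = (-1.6)·(-1.1907) + (-3.6)·(-0.9488) = 5.3209.

Step 5 — scale by n: T² = 5 · 5.3209 = 26.6047.

T² ≈ 26.6047


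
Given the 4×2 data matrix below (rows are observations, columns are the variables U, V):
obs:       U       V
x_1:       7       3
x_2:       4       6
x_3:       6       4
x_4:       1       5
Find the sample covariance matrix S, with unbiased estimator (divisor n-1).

Step 1 — column means:
  mean(U) = (7 + 4 + 6 + 1) / 4 = 18/4 = 4.5
  mean(V) = (3 + 6 + 4 + 5) / 4 = 18/4 = 4.5

Step 2 — sample covariance S[i,j] = (1/(n-1)) · Σ_k (x_{k,i} - mean_i) · (x_{k,j} - mean_j), with n-1 = 3.
  S[U,U] = ((2.5)·(2.5) + (-0.5)·(-0.5) + (1.5)·(1.5) + (-3.5)·(-3.5)) / 3 = 21/3 = 7
  S[U,V] = ((2.5)·(-1.5) + (-0.5)·(1.5) + (1.5)·(-0.5) + (-3.5)·(0.5)) / 3 = -7/3 = -2.3333
  S[V,V] = ((-1.5)·(-1.5) + (1.5)·(1.5) + (-0.5)·(-0.5) + (0.5)·(0.5)) / 3 = 5/3 = 1.6667

S is symmetric (S[j,i] = S[i,j]). Assembling:

S = [[7, -2.3333],
 [-2.3333, 1.6667]]


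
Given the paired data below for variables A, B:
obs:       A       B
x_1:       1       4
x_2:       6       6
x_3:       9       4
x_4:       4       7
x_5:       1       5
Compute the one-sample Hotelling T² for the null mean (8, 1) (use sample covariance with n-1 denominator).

Step 1 — sample mean vector:
  mean(A) = (1 + 6 + 9 + 4 + 1) / 5 = 21/5 = 4.2
  mean(B) = (4 + 6 + 4 + 7 + 5) / 5 = 26/5 = 5.2
  x̄ = (4.2, 5.2),  deviation x̄ - mu_0 = (4.2, 5.2) - (8, 1) = (-3.8, 4.2).

Step 2 — sample covariance matrix, S[i,j] = (1/(n-1)) · Σ_k (x_{k,i} - mean_i) · (x_{k,j} - mean_j), divisor n-1 = 4:
  S[A,A] = ((-3.2)·(-3.2) + (1.8)·(1.8) + (4.8)·(4.8) + (-0.2)·(-0.2) + (-3.2)·(-3.2)) / 4 = 46.8/4 = 11.7
  S[A,B] = ((-3.2)·(-1.2) + (1.8)·(0.8) + (4.8)·(-1.2) + (-0.2)·(1.8) + (-3.2)·(-0.2)) / 4 = -0.2/4 = -0.05
  S[B,B] = ((-1.2)·(-1.2) + (0.8)·(0.8) + (-1.2)·(-1.2) + (1.8)·(1.8) + (-0.2)·(-0.2)) / 4 = 6.8/4 = 1.7
  S = [[11.7, -0.05],
 [-0.05, 1.7]].

Step 3 — invert S. det(S) = 11.7·1.7 - (-0.05)² = 19.8875.
  S^{-1} = (1/det) · [[d, -b], [-b, a]] = [[0.0855, 0.0025],
 [0.0025, 0.5883]].

Step 4 — quadratic form (x̄ - mu_0)^T · S^{-1} · (x̄ - mu_0):
  S^{-1} · (x̄ - mu_0) = (-0.3143, 2.4613),
  (x̄ - mu_0)^T · [...] = (-3.8)·(-0.3143) + (4.2)·(2.4613) = 11.5319.

Step 5 — scale by n: T² = 5 · 11.5319 = 57.6593.

T² ≈ 57.6593


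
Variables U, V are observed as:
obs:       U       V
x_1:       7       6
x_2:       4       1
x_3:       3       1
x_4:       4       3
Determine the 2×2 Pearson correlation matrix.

Step 1 — column means:
  mean(U) = (7 + 4 + 3 + 4) / 4 = 18/4 = 4.5
  mean(V) = (6 + 1 + 1 + 3) / 4 = 11/4 = 2.75

Step 2 — sample variances and covariances s[i,j] = (1/(n-1)) · Σ_k (x_{k,i} - mean_i) · (x_{k,j} - mean_j), with n-1 = 3:
  s[U,U] = ((2.5)·(2.5) + (-0.5)·(-0.5) + (-1.5)·(-1.5) + (-0.5)·(-0.5)) / 3 = 9/3 = 3
  s[U,V] = ((2.5)·(3.25) + (-0.5)·(-1.75) + (-1.5)·(-1.75) + (-0.5)·(0.25)) / 3 = 11.5/3 = 3.8333
  s[V,V] = ((3.25)·(3.25) + (-1.75)·(-1.75) + (-1.75)·(-1.75) + (0.25)·(0.25)) / 3 = 16.75/3 = 5.5833
  Sample standard deviations s_i = √(s[i,i]):
  s(U) = √(3) = 1.7321
  s(V) = √(5.5833) = 2.3629

Step 3 — r_{ij} = s_{ij} / (s_i · s_j):
  r[U,U] = 1 (diagonal).
  r[U,V] = 3.8333 / (1.7321 · 2.3629) = 3.8333 / 4.0927 = 0.9366
  r[V,V] = 1 (diagonal).

R is symmetric with unit diagonal. Assembling:

R = [[1, 0.9366],
 [0.9366, 1]]


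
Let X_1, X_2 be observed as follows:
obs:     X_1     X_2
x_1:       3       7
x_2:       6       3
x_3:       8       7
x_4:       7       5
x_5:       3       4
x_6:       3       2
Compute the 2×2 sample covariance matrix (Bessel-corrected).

Step 1 — column means:
  mean(X_1) = (3 + 6 + 8 + 7 + 3 + 3) / 6 = 30/6 = 5
  mean(X_2) = (7 + 3 + 7 + 5 + 4 + 2) / 6 = 28/6 = 4.6667

Step 2 — sample covariance S[i,j] = (1/(n-1)) · Σ_k (x_{k,i} - mean_i) · (x_{k,j} - mean_j), with n-1 = 5.
  S[X_1,X_1] = ((-2)·(-2) + (1)·(1) + (3)·(3) + (2)·(2) + (-2)·(-2) + (-2)·(-2)) / 5 = 26/5 = 5.2
  S[X_1,X_2] = ((-2)·(2.3333) + (1)·(-1.6667) + (3)·(2.3333) + (2)·(0.3333) + (-2)·(-0.6667) + (-2)·(-2.6667)) / 5 = 8/5 = 1.6
  S[X_2,X_2] = ((2.3333)·(2.3333) + (-1.6667)·(-1.6667) + (2.3333)·(2.3333) + (0.3333)·(0.3333) + (-0.6667)·(-0.6667) + (-2.6667)·(-2.6667)) / 5 = 21.3333/5 = 4.2667

S is symmetric (S[j,i] = S[i,j]). Assembling:

S = [[5.2, 1.6],
 [1.6, 4.2667]]


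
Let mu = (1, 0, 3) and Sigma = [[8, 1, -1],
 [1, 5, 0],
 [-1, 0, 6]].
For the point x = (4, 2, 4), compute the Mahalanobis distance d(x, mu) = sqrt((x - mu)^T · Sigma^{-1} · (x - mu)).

Step 1 — centre the observation: (x - mu) = (3, 2, 1).

Step 2 — invert Sigma (cofactor / det for 3×3, or solve directly):
  Sigma^{-1} = [[0.131, -0.0262, 0.0218],
 [-0.0262, 0.2052, -0.0044],
 [0.0218, -0.0044, 0.1703]].

Step 3 — form the quadratic (x - mu)^T · Sigma^{-1} · (x - mu):
  Sigma^{-1} · (x - mu) = (0.3624, 0.3275, 0.2271).
  (x - mu)^T · [Sigma^{-1} · (x - mu)] = (3)·(0.3624) + (2)·(0.3275) + (1)·(0.2271) = 1.9694.

Step 4 — take square root: d = √(1.9694) ≈ 1.4034.

d(x, mu) = √(1.9694) ≈ 1.4034


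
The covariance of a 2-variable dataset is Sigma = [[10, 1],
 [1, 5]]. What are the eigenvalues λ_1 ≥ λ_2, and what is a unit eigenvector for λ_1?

Step 1 — characteristic polynomial of 2×2 Sigma:
  det(Sigma - λI) = λ² - trace · λ + det = 0.
  trace = 10 + 5 = 15, det = 10·5 - (1)² = 49.
Step 2 — discriminant:
  Δ = trace² - 4·det = 225 - 196 = 29.
Step 3 — eigenvalues:
  λ = (trace ± √Δ)/2 = (15 ± 5.3852)/2,
  λ_1 = 10.1926,  λ_2 = 4.8074.

Step 4 — unit eigenvector for λ_1: solve (Sigma - λ_1 I)v = 0. First row:
  (10 - 10.1926)·v_x + (1)·v_y = 0, i.e. (-0.1926)·v_x + (1)·v_y = 0,
  so v ∝ (b, λ_1 - a) = (1, 0.1926) = u.
  ||u|| = √((1)² + (0.1926)²) = √(1.0371) ≈ 1.0184,
  v_1 = u/||u|| ≈ (0.982, 0.1891) (||v_1|| = 1).

λ_1 = 10.1926,  λ_2 = 4.8074;  v_1 ≈ (0.982, 0.1891)


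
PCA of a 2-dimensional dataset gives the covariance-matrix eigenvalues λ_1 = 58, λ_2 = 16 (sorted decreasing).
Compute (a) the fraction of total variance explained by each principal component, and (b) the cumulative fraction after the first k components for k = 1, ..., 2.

Step 1 — total variance = trace(Sigma) = Σ λ_i = 58 + 16 = 74.

Step 2 — fraction explained by component i = λ_i / Σ λ:
  PC1: 58/74 = 0.7838
  PC2: 16/74 = 0.2162

Step 3 — cumulative fraction after k components = (λ_1 + ... + λ_k) / Σ λ:
  k = 1: 58/74 = 0.7838
  k = 2: (58 + 16)/74 = 74/74 = 1

Summary (fraction, with percent):

explained: PC1 0.7838 (78.38%), PC2 0.2162 (21.62%);  cumulative: 0.7838, 1


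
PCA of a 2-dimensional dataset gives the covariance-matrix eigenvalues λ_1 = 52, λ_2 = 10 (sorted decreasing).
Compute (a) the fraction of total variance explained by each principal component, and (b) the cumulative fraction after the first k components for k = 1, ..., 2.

Step 1 — total variance = trace(Sigma) = Σ λ_i = 52 + 10 = 62.

Step 2 — fraction explained by component i = λ_i / Σ λ:
  PC1: 52/62 = 0.8387
  PC2: 10/62 = 0.1613

Step 3 — cumulative fraction after k components = (λ_1 + ... + λ_k) / Σ λ:
  k = 1: 52/62 = 0.8387
  k = 2: (52 + 10)/62 = 62/62 = 1

Summary (fraction, with percent):

explained: PC1 0.8387 (83.87%), PC2 0.1613 (16.13%);  cumulative: 0.8387, 1


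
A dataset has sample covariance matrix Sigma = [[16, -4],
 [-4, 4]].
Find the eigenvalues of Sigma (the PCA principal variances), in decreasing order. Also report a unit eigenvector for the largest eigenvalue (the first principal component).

Step 1 — characteristic polynomial of 2×2 Sigma:
  det(Sigma - λI) = λ² - trace · λ + det = 0.
  trace = 16 + 4 = 20, det = 16·4 - (-4)² = 48.
Step 2 — discriminant:
  Δ = trace² - 4·det = 400 - 192 = 208.
Step 3 — eigenvalues:
  λ = (trace ± √Δ)/2 = (20 ± 14.4222)/2,
  λ_1 = 17.2111,  λ_2 = 2.7889.

Step 4 — unit eigenvector for λ_1: solve (Sigma - λ_1 I)v = 0. First row:
  (16 - 17.2111)·v_x + (-4)·v_y = 0, i.e. (-1.2111)·v_x + (-4)·v_y = 0,
  so v ∝ (b, λ_1 - a) = (-4, 1.2111); multiply by -1 so the first entry is positive: u = (4, -1.2111).
  ||u|| = √((4)² + (-1.2111)²) = √(17.4668) ≈ 4.1793,
  v_1 = u/||u|| ≈ (0.9571, -0.2898) (||v_1|| = 1).

λ_1 = 17.2111,  λ_2 = 2.7889;  v_1 ≈ (0.9571, -0.2898)


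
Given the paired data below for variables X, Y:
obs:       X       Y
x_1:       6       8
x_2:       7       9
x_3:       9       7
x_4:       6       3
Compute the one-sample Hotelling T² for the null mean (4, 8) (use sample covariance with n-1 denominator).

Step 1 — sample mean vector:
  mean(X) = (6 + 7 + 9 + 6) / 4 = 28/4 = 7
  mean(Y) = (8 + 9 + 7 + 3) / 4 = 27/4 = 6.75
  x̄ = (7, 6.75),  deviation x̄ - mu_0 = (7, 6.75) - (4, 8) = (3, -1.25).

Step 2 — sample covariance matrix, S[i,j] = (1/(n-1)) · Σ_k (x_{k,i} - mean_i) · (x_{k,j} - mean_j), divisor n-1 = 3:
  S[X,X] = ((-1)·(-1) + (0)·(0) + (2)·(2) + (-1)·(-1)) / 3 = 6/3 = 2
  S[X,Y] = ((-1)·(1.25) + (0)·(2.25) + (2)·(0.25) + (-1)·(-3.75)) / 3 = 3/3 = 1
  S[Y,Y] = ((1.25)·(1.25) + (2.25)·(2.25) + (0.25)·(0.25) + (-3.75)·(-3.75)) / 3 = 20.75/3 = 6.9167
  S = [[2, 1],
 [1, 6.9167]].

Step 3 — invert S. det(S) = 2·6.9167 - (1)² = 12.8333.
  S^{-1} = (1/det) · [[d, -b], [-b, a]] = [[0.539, -0.0779],
 [-0.0779, 0.1558]].

Step 4 — quadratic form (x̄ - mu_0)^T · S^{-1} · (x̄ - mu_0):
  S^{-1} · (x̄ - mu_0) = (1.7143, -0.4286),
  (x̄ - mu_0)^T · [...] = (3)·(1.7143) + (-1.25)·(-0.4286) = 5.6786.

Step 5 — scale by n: T² = 4 · 5.6786 = 22.7143.

T² ≈ 22.7143


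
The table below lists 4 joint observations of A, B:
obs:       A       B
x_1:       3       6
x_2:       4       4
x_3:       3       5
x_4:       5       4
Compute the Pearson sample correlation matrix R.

Step 1 — column means:
  mean(A) = (3 + 4 + 3 + 5) / 4 = 15/4 = 3.75
  mean(B) = (6 + 4 + 5 + 4) / 4 = 19/4 = 4.75

Step 2 — sample variances and covariances s[i,j] = (1/(n-1)) · Σ_k (x_{k,i} - mean_i) · (x_{k,j} - mean_j), with n-1 = 3:
  s[A,A] = ((-0.75)·(-0.75) + (0.25)·(0.25) + (-0.75)·(-0.75) + (1.25)·(1.25)) / 3 = 2.75/3 = 0.9167
  s[A,B] = ((-0.75)·(1.25) + (0.25)·(-0.75) + (-0.75)·(0.25) + (1.25)·(-0.75)) / 3 = -2.25/3 = -0.75
  s[B,B] = ((1.25)·(1.25) + (-0.75)·(-0.75) + (0.25)·(0.25) + (-0.75)·(-0.75)) / 3 = 2.75/3 = 0.9167
  Sample standard deviations s_i = √(s[i,i]):
  s(A) = √(0.9167) = 0.9574
  s(B) = √(0.9167) = 0.9574

Step 3 — r_{ij} = s_{ij} / (s_i · s_j):
  r[A,A] = 1 (diagonal).
  r[A,B] = -0.75 / (0.9574 · 0.9574) = -0.75 / 0.9167 = -0.8182
  r[B,B] = 1 (diagonal).

R is symmetric with unit diagonal. Assembling:

R = [[1, -0.8182],
 [-0.8182, 1]]


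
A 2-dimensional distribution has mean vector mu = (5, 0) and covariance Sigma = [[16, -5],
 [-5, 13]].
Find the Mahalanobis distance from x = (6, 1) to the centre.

Step 1 — centre the observation: (x - mu) = (1, 1).

Step 2 — invert Sigma. det(Sigma) = 16·13 - (-5)² = 183.
  Sigma^{-1} = (1/det) · [[d, -b], [-b, a]] = [[0.071, 0.0273],
 [0.0273, 0.0874]].

Step 3 — form the quadratic (x - mu)^T · Sigma^{-1} · (x - mu):
  Sigma^{-1} · (x - mu) = (0.0984, 0.1148).
  (x - mu)^T · [Sigma^{-1} · (x - mu)] = (1)·(0.0984) + (1)·(0.1148) = 0.2131.

Step 4 — take square root: d = √(0.2131) ≈ 0.4616.

d(x, mu) = √(0.2131) ≈ 0.4616


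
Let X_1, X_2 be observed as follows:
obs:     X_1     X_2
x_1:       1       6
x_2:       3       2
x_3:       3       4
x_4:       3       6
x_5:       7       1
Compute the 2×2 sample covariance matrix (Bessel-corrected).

Step 1 — column means:
  mean(X_1) = (1 + 3 + 3 + 3 + 7) / 5 = 17/5 = 3.4
  mean(X_2) = (6 + 2 + 4 + 6 + 1) / 5 = 19/5 = 3.8

Step 2 — sample covariance S[i,j] = (1/(n-1)) · Σ_k (x_{k,i} - mean_i) · (x_{k,j} - mean_j), with n-1 = 4.
  S[X_1,X_1] = ((-2.4)·(-2.4) + (-0.4)·(-0.4) + (-0.4)·(-0.4) + (-0.4)·(-0.4) + (3.6)·(3.6)) / 4 = 19.2/4 = 4.8
  S[X_1,X_2] = ((-2.4)·(2.2) + (-0.4)·(-1.8) + (-0.4)·(0.2) + (-0.4)·(2.2) + (3.6)·(-2.8)) / 4 = -15.6/4 = -3.9
  S[X_2,X_2] = ((2.2)·(2.2) + (-1.8)·(-1.8) + (0.2)·(0.2) + (2.2)·(2.2) + (-2.8)·(-2.8)) / 4 = 20.8/4 = 5.2

S is symmetric (S[j,i] = S[i,j]). Assembling:

S = [[4.8, -3.9],
 [-3.9, 5.2]]


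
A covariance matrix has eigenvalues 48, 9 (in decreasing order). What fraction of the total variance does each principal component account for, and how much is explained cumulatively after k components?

Step 1 — total variance = trace(Sigma) = Σ λ_i = 48 + 9 = 57.

Step 2 — fraction explained by component i = λ_i / Σ λ:
  PC1: 48/57 = 0.8421
  PC2: 9/57 = 0.1579

Step 3 — cumulative fraction after k components = (λ_1 + ... + λ_k) / Σ λ:
  k = 1: 48/57 = 0.8421
  k = 2: (48 + 9)/57 = 57/57 = 1

Summary (fraction, with percent):

explained: PC1 0.8421 (84.21%), PC2 0.1579 (15.79%);  cumulative: 0.8421, 1


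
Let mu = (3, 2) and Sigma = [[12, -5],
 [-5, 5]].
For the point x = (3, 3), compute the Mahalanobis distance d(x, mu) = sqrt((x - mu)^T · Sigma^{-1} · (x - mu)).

Step 1 — centre the observation: (x - mu) = (0, 1).

Step 2 — invert Sigma. det(Sigma) = 12·5 - (-5)² = 35.
  Sigma^{-1} = (1/det) · [[d, -b], [-b, a]] = [[0.1429, 0.1429],
 [0.1429, 0.3429]].

Step 3 — form the quadratic (x - mu)^T · Sigma^{-1} · (x - mu):
  Sigma^{-1} · (x - mu) = (0.1429, 0.3429).
  (x - mu)^T · [Sigma^{-1} · (x - mu)] = (0)·(0.1429) + (1)·(0.3429) = 0.3429.

Step 4 — take square root: d = √(0.3429) ≈ 0.5855.

d(x, mu) = √(0.3429) ≈ 0.5855


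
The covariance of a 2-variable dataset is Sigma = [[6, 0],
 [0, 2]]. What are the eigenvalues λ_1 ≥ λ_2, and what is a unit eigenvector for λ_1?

Step 1 — characteristic polynomial of 2×2 Sigma:
  det(Sigma - λI) = λ² - trace · λ + det = 0.
  trace = 6 + 2 = 8, det = 6·2 - (0)² = 12.
Step 2 — discriminant:
  Δ = trace² - 4·det = 64 - 48 = 16.
Step 3 — eigenvalues:
  λ = (trace ± √Δ)/2 = (8 ± 4)/2,
  λ_1 = 6,  λ_2 = 2.

Step 4 — unit eigenvector for λ_1: Sigma is diagonal, so its eigenvectors are the coordinate axes. λ_1 = 6 is the diagonal entry on the first coordinate axis, hence
  v_1 = (1, 0) (||v_1|| = 1).

λ_1 = 6,  λ_2 = 2;  v_1 ≈ (1, 0)


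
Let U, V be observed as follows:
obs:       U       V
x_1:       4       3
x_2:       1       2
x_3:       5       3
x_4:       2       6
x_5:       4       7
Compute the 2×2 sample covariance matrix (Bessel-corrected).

Step 1 — column means:
  mean(U) = (4 + 1 + 5 + 2 + 4) / 5 = 16/5 = 3.2
  mean(V) = (3 + 2 + 3 + 6 + 7) / 5 = 21/5 = 4.2

Step 2 — sample covariance S[i,j] = (1/(n-1)) · Σ_k (x_{k,i} - mean_i) · (x_{k,j} - mean_j), with n-1 = 4.
  S[U,U] = ((0.8)·(0.8) + (-2.2)·(-2.2) + (1.8)·(1.8) + (-1.2)·(-1.2) + (0.8)·(0.8)) / 4 = 10.8/4 = 2.7
  S[U,V] = ((0.8)·(-1.2) + (-2.2)·(-2.2) + (1.8)·(-1.2) + (-1.2)·(1.8) + (0.8)·(2.8)) / 4 = 1.8/4 = 0.45
  S[V,V] = ((-1.2)·(-1.2) + (-2.2)·(-2.2) + (-1.2)·(-1.2) + (1.8)·(1.8) + (2.8)·(2.8)) / 4 = 18.8/4 = 4.7

S is symmetric (S[j,i] = S[i,j]). Assembling:

S = [[2.7, 0.45],
 [0.45, 4.7]]


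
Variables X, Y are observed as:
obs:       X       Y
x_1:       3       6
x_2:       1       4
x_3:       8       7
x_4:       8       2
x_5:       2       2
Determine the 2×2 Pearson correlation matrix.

Step 1 — column means:
  mean(X) = (3 + 1 + 8 + 8 + 2) / 5 = 22/5 = 4.4
  mean(Y) = (6 + 4 + 7 + 2 + 2) / 5 = 21/5 = 4.2

Step 2 — sample variances and covariances s[i,j] = (1/(n-1)) · Σ_k (x_{k,i} - mean_i) · (x_{k,j} - mean_j), with n-1 = 4:
  s[X,X] = ((-1.4)·(-1.4) + (-3.4)·(-3.4) + (3.6)·(3.6) + (3.6)·(3.6) + (-2.4)·(-2.4)) / 4 = 45.2/4 = 11.3
  s[X,Y] = ((-1.4)·(1.8) + (-3.4)·(-0.2) + (3.6)·(2.8) + (3.6)·(-2.2) + (-2.4)·(-2.2)) / 4 = 5.6/4 = 1.4
  s[Y,Y] = ((1.8)·(1.8) + (-0.2)·(-0.2) + (2.8)·(2.8) + (-2.2)·(-2.2) + (-2.2)·(-2.2)) / 4 = 20.8/4 = 5.2
  Sample standard deviations s_i = √(s[i,i]):
  s(X) = √(11.3) = 3.3615
  s(Y) = √(5.2) = 2.2804

Step 3 — r_{ij} = s_{ij} / (s_i · s_j):
  r[X,X] = 1 (diagonal).
  r[X,Y] = 1.4 / (3.3615 · 2.2804) = 1.4 / 7.6655 = 0.1826
  r[Y,Y] = 1 (diagonal).

R is symmetric with unit diagonal. Assembling:

R = [[1, 0.1826],
 [0.1826, 1]]


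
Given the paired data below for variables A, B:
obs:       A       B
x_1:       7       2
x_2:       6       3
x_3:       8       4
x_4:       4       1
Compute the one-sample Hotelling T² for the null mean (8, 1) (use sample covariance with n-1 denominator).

Step 1 — sample mean vector:
  mean(A) = (7 + 6 + 8 + 4) / 4 = 25/4 = 6.25
  mean(B) = (2 + 3 + 4 + 1) / 4 = 10/4 = 2.5
  x̄ = (6.25, 2.5),  deviation x̄ - mu_0 = (6.25, 2.5) - (8, 1) = (-1.75, 1.5).

Step 2 — sample covariance matrix, S[i,j] = (1/(n-1)) · Σ_k (x_{k,i} - mean_i) · (x_{k,j} - mean_j), divisor n-1 = 3:
  S[A,A] = ((0.75)·(0.75) + (-0.25)·(-0.25) + (1.75)·(1.75) + (-2.25)·(-2.25)) / 3 = 8.75/3 = 2.9167
  S[A,B] = ((0.75)·(-0.5) + (-0.25)·(0.5) + (1.75)·(1.5) + (-2.25)·(-1.5)) / 3 = 5.5/3 = 1.8333
  S[B,B] = ((-0.5)·(-0.5) + (0.5)·(0.5) + (1.5)·(1.5) + (-1.5)·(-1.5)) / 3 = 5/3 = 1.6667
  S = [[2.9167, 1.8333],
 [1.8333, 1.6667]].

Step 3 — invert S. det(S) = 2.9167·1.6667 - (1.8333)² = 1.5.
  S^{-1} = (1/det) · [[d, -b], [-b, a]] = [[1.1111, -1.2222],
 [-1.2222, 1.9444]].

Step 4 — quadratic form (x̄ - mu_0)^T · S^{-1} · (x̄ - mu_0):
  S^{-1} · (x̄ - mu_0) = (-3.7778, 5.0556),
  (x̄ - mu_0)^T · [...] = (-1.75)·(-3.7778) + (1.5)·(5.0556) = 14.1944.

Step 5 — scale by n: T² = 4 · 14.1944 = 56.7778.

T² ≈ 56.7778
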